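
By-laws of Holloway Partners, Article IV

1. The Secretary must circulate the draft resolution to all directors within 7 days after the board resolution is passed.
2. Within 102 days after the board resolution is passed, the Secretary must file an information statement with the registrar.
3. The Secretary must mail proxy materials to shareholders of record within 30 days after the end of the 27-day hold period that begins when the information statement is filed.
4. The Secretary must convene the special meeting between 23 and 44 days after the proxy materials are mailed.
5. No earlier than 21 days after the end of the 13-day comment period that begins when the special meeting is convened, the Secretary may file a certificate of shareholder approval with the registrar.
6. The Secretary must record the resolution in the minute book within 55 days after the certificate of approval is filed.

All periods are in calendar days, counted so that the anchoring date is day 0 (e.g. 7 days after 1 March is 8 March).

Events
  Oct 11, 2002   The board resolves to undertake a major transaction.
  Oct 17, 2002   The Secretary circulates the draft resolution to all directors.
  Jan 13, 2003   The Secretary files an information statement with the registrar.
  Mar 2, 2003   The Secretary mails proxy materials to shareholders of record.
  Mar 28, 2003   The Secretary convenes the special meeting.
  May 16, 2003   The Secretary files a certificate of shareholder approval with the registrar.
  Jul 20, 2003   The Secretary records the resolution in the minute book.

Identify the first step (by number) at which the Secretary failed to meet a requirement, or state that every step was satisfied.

Step 1 — counting 7 days from Oct 11, 2002 (when the board resolution is passed) gives a deadline of Oct 18, 2002; done Oct 17, 2002 — timely.
Step 2 — counting 102 days from Oct 11, 2002 (when the board resolution is passed) gives a deadline of Jan 21, 2003; done Jan 13, 2003 — timely.
Step 3 — counting 30 days from Feb 9, 2003 (end of the 27-day hold period, which began when the information statement is filed on Jan 13, 2003) gives a deadline of Mar 11, 2003; Mar 2, 2003 is within that limit.
Step 4 — 23 and 44 days from Mar 2, 2003 (when the proxy materials are mailed) are Mar 25, 2003 and Apr 15, 2003 respectively; Mar 28, 2003 falls inside that range.
Step 5 — must wait 21 days from Apr 10, 2003 (end of the 13-day comment period, which began when the special meeting is convened on Mar 28, 2003), so not before May 1, 2003; May 16, 2003 is on or after that date.
Step 6 — counting 55 days from May 16, 2003 (when the certificate of approval is filed) gives a deadline of Jul 10, 2003; Jul 20, 2003 misses that deadline by 10 days.

Step 6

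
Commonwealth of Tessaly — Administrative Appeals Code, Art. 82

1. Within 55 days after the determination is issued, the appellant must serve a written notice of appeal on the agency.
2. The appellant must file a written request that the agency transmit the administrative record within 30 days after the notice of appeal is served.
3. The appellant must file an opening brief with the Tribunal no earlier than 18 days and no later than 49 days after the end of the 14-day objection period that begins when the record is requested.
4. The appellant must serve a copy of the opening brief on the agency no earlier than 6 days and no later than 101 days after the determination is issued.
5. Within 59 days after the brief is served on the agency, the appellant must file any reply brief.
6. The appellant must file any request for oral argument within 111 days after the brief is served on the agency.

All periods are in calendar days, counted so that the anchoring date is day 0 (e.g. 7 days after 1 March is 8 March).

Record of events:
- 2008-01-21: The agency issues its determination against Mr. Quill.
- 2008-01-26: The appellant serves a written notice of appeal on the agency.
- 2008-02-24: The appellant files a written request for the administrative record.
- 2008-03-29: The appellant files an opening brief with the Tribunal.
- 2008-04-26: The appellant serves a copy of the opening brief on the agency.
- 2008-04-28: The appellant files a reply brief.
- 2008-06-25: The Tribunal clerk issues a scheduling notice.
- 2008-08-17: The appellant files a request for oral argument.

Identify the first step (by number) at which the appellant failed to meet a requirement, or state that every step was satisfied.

Step 1: 55 days after 2008-01-21 (when the determination is issued) is 2008-03-16; done 2008-01-26 — timely.
Step 2: 30 days after 2008-01-26 (when the notice of appeal is served) is 2008-02-25; completed 2008-02-24, before the deadline.
Step 3: the window is 18–49 days after 2008-03-09 (end of the 14-day objection period, which began when the record is requested on 2008-02-24), so 2008-03-27 through 2008-04-27; 2008-03-29 falls inside that range.
Step 4: the window is 6–101 days after 2008-01-21 (when the determination is issued), so 2008-01-27 through 2008-05-01; 2008-04-26 falls inside that range.
Step 5: 59 days after 2008-04-26 (when the brief is served on the agency) is 2008-06-24; completed 2008-04-28, before the deadline.
Step 6: 111 days after 2008-04-26 (when the brief is served on the agency) is 2008-08-15; done 2008-08-17 — 2 days late.
The procedure was therefore not followed at step 6.

Step 6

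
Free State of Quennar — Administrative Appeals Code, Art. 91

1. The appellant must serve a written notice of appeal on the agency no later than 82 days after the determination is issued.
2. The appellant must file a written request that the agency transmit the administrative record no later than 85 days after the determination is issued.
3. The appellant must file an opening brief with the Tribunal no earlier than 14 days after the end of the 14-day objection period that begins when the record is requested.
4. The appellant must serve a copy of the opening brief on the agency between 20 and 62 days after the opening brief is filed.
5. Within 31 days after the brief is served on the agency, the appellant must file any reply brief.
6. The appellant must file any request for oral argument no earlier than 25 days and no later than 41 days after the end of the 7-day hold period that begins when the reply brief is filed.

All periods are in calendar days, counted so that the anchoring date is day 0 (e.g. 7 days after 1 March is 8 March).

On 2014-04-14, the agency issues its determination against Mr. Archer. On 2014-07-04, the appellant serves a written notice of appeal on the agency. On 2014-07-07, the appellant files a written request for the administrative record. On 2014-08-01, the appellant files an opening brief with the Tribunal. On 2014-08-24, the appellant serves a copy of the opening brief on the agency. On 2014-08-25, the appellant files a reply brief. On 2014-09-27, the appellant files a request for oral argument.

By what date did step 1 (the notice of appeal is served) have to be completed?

2014-07-05

Step 1 runs from 2014-04-14, when the determination is issued. 82 days after 2014-04-14 is 2014-07-05.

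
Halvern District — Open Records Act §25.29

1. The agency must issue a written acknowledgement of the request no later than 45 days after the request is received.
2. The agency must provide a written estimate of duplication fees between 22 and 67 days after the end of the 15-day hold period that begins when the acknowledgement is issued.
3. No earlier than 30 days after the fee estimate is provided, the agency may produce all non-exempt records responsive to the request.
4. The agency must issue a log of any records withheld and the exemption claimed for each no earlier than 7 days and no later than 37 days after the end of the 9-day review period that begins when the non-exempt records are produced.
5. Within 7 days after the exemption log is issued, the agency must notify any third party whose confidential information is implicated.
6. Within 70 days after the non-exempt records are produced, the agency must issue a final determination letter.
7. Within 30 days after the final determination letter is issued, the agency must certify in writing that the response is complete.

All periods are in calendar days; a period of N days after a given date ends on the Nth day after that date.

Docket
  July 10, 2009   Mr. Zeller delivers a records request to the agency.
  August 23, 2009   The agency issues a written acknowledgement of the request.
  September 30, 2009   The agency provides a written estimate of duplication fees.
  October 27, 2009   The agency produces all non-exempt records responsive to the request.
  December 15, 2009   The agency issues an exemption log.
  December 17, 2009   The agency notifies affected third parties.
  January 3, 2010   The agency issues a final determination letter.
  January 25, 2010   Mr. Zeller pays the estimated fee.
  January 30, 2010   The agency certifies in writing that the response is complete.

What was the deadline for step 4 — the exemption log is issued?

The non-exempt records are produced on October 27, 2009; the 9-day review period therefore ends November 5, 2009, and step 4 runs from that date. The window is 7–37 days after November 5, 2009; it closes on December 12, 2009.

December 12, 2009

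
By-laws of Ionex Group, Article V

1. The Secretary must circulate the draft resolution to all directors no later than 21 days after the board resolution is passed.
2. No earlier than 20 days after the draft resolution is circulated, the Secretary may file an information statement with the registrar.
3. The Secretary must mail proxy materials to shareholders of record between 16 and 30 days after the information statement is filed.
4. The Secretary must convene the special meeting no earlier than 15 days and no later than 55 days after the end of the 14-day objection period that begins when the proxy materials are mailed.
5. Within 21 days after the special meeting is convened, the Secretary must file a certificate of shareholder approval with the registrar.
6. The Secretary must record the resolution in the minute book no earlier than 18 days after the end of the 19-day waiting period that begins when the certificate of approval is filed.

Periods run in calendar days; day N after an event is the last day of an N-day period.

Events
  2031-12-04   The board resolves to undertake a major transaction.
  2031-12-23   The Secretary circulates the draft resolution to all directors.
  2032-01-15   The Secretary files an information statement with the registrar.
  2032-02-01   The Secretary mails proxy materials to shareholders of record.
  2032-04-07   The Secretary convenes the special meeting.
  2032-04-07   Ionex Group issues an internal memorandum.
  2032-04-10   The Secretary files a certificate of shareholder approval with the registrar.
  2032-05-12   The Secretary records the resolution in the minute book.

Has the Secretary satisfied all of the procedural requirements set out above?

Step 1: 21 days after 2031-12-04 (when the board resolution is passed) is 2031-12-25; 2031-12-23 is within that limit.
Step 2: the earliest permitted date is 20 days after 2031-12-23 (when the draft resolution is circulated), i.e. 2032-01-12; done 2032-01-15, after the minimum wait.
Step 3: the window is 16–30 days after 2032-01-15 (when the information statement is filed), so 2032-01-31 through 2032-02-14; done 2032-02-01, which is between those dates.
Step 4: the window is 15–55 days after 2032-02-15 (end of the 14-day objection period, which began when the proxy materials are mailed on 2032-02-01), so 2032-03-01 through 2032-04-10; done 2032-04-07, which is between those dates.
Step 5: 21 days after 2032-04-07 (when the special meeting is convened) is 2032-04-28; 2032-04-10 is within that limit.
Step 6: the earliest permitted date is 18 days after 2032-04-29 (end of the 19-day waiting period, which began when the certificate of approval is filed on 2032-04-10), i.e. 2032-05-17; 2032-05-12 is 5 days before the earliest permitted date.
Later steps need not be reached.

No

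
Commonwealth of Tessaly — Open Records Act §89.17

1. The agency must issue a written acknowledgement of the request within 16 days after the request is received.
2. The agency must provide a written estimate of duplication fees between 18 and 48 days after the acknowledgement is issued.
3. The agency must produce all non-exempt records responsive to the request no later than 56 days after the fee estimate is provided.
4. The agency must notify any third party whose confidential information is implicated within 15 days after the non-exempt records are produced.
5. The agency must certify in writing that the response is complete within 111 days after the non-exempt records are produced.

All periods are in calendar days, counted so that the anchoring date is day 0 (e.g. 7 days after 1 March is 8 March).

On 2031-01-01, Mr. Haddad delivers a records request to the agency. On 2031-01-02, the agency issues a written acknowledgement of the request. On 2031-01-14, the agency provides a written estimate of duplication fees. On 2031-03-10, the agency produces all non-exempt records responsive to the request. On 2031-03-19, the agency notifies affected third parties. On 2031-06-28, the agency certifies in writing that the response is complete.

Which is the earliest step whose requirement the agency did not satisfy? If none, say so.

Step 1: 16 days after 2031-01-01 (when the request is received) is 2031-01-17; completed 2031-01-02, before the deadline.
Step 2: the window is 18–48 days after 2031-01-02 (when the acknowledgement is issued), so 2031-01-20 through 2031-02-19; 2031-01-14 is 6 days too early.
No need to go further; step 2 was not satisfied.

Step 2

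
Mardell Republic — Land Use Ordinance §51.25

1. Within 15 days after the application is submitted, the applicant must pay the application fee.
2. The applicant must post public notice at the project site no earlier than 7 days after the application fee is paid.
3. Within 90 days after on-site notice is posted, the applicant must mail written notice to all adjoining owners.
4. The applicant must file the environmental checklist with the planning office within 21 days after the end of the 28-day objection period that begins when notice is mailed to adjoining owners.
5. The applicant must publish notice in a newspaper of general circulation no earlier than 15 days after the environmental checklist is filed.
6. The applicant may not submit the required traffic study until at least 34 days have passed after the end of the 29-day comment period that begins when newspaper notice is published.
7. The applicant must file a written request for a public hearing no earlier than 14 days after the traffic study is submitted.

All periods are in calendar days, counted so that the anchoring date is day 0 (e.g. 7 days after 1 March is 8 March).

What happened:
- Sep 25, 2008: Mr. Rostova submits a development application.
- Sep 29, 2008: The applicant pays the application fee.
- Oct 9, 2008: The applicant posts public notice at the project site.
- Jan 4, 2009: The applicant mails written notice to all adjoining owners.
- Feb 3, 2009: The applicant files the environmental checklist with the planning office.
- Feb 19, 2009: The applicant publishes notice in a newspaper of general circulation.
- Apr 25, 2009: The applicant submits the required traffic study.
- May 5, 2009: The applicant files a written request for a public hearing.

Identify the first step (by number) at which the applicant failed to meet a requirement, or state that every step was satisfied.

Step 7

Step 1 — counting 15 days from Sep 25, 2008 (when the application is submitted) gives a deadline of Oct 10, 2008; Sep 29, 2008 is within that limit.
Step 2 — must wait 7 days from Sep 29, 2008 (when the application fee is paid), so not before Oct 6, 2008; Oct 9, 2008 is on or after that date.
Step 3 — counting 90 days from Oct 9, 2008 (when on-site notice is posted) gives a deadline of Jan 7, 2009; completed Jan 4, 2009, before the deadline.
Step 4 — counting 21 days from Feb 1, 2009 (end of the 28-day objection period, which began when notice is mailed to adjoining owners on Jan 4, 2009) gives a deadline of Feb 22, 2009; done Feb 3, 2009 — timely.
Step 5 — must wait 15 days from Feb 3, 2009 (when the environmental checklist is filed), so not before Feb 18, 2009; done Feb 19, 2009, after the minimum wait.
Step 6 — must wait 34 days from Mar 20, 2009 (end of the 29-day comment period, which began when newspaper notice is published on Feb 19, 2009), so not before Apr 23, 2009; done Apr 25, 2009, after the minimum wait.
Step 7 — must wait 14 days from Apr 25, 2009 (when the traffic study is submitted), so not before May 9, 2009; done May 5, 2009 — 4 days too early.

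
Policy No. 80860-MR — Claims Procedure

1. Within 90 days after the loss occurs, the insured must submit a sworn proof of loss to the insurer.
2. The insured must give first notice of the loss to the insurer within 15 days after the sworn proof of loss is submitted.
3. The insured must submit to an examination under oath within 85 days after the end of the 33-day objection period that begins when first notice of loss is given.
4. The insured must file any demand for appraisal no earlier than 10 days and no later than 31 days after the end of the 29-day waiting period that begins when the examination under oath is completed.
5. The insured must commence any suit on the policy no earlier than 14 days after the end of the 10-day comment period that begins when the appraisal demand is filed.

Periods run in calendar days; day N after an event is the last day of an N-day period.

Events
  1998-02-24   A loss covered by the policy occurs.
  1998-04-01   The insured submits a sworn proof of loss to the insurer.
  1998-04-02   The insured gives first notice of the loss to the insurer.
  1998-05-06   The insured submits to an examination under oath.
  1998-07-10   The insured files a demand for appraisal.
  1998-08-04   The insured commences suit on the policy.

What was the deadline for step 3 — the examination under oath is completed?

First notice of loss is given on 1998-04-02; the 33-day objection period therefore ends 1998-05-05, and step 3 runs from that date. 85 days after 1998-05-05 is 1998-07-29.

1998-07-29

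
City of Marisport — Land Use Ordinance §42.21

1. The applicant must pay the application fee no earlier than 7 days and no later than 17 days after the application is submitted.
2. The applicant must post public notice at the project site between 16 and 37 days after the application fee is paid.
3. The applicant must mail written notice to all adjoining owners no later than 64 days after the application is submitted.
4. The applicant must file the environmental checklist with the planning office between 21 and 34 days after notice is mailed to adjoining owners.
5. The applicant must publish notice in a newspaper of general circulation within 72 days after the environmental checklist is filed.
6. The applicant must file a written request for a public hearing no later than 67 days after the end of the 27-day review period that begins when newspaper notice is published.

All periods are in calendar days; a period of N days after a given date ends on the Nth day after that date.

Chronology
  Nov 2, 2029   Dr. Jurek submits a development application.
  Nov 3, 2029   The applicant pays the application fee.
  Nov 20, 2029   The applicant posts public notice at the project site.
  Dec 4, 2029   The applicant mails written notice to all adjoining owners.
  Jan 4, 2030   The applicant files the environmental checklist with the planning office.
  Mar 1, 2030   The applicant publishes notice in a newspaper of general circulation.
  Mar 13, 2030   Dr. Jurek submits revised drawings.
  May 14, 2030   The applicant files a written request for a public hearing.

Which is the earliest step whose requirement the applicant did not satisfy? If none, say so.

Step 1: the window is 7–17 days after Nov 2, 2029 (when the application is submitted), so Nov 9, 2029 through Nov 19, 2029; done Nov 3, 2029 — 6 days before the window opened.

Step 1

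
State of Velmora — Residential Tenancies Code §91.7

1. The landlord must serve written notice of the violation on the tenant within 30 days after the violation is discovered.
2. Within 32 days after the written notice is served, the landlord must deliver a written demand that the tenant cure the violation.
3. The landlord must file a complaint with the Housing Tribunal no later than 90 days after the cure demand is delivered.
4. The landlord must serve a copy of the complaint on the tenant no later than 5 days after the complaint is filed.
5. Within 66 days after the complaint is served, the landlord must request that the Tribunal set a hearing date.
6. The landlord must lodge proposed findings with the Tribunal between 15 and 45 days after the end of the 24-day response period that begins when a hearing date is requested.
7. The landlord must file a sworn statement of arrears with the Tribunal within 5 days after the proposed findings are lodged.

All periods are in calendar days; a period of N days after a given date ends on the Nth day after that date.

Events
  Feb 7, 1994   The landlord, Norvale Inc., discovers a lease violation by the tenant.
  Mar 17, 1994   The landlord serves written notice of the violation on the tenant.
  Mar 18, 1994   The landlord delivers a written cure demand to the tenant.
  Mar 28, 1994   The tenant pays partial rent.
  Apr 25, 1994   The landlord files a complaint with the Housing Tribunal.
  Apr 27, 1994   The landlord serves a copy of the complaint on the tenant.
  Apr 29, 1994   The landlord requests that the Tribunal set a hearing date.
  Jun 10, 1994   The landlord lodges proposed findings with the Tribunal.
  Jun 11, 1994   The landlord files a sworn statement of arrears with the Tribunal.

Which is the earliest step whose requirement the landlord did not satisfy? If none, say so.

Step 1

(1) due by Feb 7, 1994 + 30 days = Mar 9, 1994; not done until Mar 17, 1994, 8 days after the deadline.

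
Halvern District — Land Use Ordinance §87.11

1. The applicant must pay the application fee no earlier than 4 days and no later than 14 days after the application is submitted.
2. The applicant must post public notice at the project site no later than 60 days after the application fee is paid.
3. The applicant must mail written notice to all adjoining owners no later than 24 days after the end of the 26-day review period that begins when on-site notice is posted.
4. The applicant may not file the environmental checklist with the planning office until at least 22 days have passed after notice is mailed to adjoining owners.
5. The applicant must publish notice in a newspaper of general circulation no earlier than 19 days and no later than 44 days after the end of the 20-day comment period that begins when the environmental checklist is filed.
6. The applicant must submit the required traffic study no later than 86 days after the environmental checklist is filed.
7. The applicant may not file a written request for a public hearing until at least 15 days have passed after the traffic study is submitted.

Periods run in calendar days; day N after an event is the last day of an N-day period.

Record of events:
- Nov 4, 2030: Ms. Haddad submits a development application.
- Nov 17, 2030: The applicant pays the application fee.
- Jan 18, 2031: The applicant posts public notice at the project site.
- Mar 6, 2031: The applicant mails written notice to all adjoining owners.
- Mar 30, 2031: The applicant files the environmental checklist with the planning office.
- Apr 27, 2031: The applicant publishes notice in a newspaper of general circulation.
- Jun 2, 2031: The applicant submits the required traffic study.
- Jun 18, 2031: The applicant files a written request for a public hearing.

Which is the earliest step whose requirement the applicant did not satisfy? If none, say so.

(1) the permitted window runs from Nov 4, 2030 + 4 = Nov 8, 2030 to Nov 4, 2030 + 14 = Nov 18, 2030; done Nov 17, 2030 — within the window.
(2) due by Nov 17, 2030 + 60 days = Jan 16, 2031; not done until Jan 18, 2031, 2 days after the deadline.
Later steps need not be reached.

Step 2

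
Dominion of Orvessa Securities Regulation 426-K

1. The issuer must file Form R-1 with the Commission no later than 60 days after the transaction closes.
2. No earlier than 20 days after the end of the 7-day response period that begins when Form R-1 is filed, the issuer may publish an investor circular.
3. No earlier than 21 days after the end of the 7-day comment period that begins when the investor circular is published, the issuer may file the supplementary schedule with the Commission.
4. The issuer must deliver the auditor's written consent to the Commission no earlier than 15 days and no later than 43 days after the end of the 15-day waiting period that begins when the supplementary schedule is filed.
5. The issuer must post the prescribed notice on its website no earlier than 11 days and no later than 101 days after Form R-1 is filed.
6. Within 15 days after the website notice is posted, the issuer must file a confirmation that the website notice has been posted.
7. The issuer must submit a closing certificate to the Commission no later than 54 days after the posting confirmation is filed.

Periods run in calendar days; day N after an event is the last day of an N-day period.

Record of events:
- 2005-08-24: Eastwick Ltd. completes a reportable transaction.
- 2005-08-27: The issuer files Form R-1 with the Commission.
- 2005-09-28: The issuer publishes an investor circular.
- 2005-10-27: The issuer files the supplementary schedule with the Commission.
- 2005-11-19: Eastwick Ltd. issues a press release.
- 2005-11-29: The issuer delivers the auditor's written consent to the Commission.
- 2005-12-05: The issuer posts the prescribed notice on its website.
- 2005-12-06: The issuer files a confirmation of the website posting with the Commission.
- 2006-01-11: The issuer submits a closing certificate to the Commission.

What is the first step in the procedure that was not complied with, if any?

(1) due by 2005-08-24 + 60 days = 2005-10-23; done 2005-08-27 — timely.
(2) permitted from 2005-09-03 + 20 days = 2005-09-23 onward; done 2005-09-28, after the minimum wait.
(3) permitted from 2005-10-05 + 21 days = 2005-10-26 onward; done 2005-10-27, after the minimum wait.
(4) the permitted window runs from 2005-11-11 + 15 = 2005-11-26 to 2005-11-11 + 43 = 2005-12-24; done 2005-11-29 — within the window.
(5) the permitted window runs from 2005-08-27 + 11 = 2005-09-07 to 2005-08-27 + 101 = 2005-12-06; done 2005-12-05 — within the window.
(6) due by 2005-12-05 + 15 days = 2005-12-20; done 2005-12-06 — timely.
(7) due by 2005-12-06 + 54 days = 2006-01-29; 2006-01-11 is within that limit.

None — every step was satisfied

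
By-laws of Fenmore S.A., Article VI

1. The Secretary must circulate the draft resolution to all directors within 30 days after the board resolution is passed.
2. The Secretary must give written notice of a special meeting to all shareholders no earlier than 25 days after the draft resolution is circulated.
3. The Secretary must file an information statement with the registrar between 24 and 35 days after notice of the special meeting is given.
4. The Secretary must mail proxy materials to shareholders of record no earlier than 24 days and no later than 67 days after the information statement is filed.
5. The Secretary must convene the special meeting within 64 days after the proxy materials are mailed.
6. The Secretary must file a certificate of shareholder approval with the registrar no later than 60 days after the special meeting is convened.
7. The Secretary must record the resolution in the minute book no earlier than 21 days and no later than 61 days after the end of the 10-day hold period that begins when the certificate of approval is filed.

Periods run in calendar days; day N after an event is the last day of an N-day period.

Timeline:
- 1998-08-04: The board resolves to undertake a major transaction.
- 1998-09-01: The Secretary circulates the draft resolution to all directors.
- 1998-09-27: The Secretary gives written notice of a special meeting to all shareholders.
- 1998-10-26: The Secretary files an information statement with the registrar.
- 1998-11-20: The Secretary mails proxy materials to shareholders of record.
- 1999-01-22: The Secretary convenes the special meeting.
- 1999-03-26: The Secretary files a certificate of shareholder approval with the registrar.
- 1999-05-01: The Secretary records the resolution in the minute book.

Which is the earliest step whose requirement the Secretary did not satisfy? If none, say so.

Step 6

Step 1: 30 days after 1998-08-04 (when the board resolution is passed) is 1998-09-03; done 1998-09-01 — timely.
Step 2: the earliest permitted date is 25 days after 1998-09-01 (when the draft resolution is circulated), i.e. 1998-09-26; done 1998-09-27 — permitted.
Step 3: the window is 24–35 days after 1998-09-27 (when notice of the special meeting is given), so 1998-10-21 through 1998-11-01; done 1998-10-26 — within the window.
Step 4: the window is 24–67 days after 1998-10-26 (when the information statement is filed), so 1998-11-19 through 1999-01-01; done 1998-11-20 — within the window.
Step 5: 64 days after 1998-11-20 (when the proxy materials are mailed) is 1999-01-23; completed 1999-01-22, before the deadline.
Step 6: 60 days after 1999-01-22 (when the special meeting is convened) is 1999-03-23; not done until 1999-03-26, 3 days after the deadline.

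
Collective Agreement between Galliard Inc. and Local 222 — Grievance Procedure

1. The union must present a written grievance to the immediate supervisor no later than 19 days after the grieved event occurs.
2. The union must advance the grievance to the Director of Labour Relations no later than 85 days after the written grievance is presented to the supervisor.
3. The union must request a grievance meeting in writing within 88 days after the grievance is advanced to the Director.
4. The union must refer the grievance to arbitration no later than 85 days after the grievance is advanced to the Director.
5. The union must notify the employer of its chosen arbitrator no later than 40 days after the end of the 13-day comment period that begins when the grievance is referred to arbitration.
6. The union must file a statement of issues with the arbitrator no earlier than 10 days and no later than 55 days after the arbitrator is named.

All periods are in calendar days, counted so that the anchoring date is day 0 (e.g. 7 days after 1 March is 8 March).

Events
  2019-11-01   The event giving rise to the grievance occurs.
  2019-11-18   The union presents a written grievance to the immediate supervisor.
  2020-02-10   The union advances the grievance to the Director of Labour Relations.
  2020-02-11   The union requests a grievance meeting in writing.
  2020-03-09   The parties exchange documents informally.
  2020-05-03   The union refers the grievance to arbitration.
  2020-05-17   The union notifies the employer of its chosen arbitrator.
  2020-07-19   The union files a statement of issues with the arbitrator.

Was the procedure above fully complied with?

(1) due by 2019-11-01 + 19 days = 2019-11-20; 2019-11-18 is within that limit.
(2) due by 2019-11-18 + 85 days = 2020-02-11; 2020-02-10 is within that limit.
(3) due by 2020-02-10 + 88 days = 2020-05-08; 2020-02-11 is within that limit.
(4) due by 2020-02-10 + 85 days = 2020-05-05; 2020-05-03 is within that limit.
(5) due by 2020-05-16 + 40 days = 2020-06-25; 2020-05-17 is within that limit.
(6) the permitted window runs from 2020-05-17 + 10 = 2020-05-27 to 2020-05-17 + 55 = 2020-07-11; 2020-07-19 is 8 days past the end of the window.
The analysis stops there.

No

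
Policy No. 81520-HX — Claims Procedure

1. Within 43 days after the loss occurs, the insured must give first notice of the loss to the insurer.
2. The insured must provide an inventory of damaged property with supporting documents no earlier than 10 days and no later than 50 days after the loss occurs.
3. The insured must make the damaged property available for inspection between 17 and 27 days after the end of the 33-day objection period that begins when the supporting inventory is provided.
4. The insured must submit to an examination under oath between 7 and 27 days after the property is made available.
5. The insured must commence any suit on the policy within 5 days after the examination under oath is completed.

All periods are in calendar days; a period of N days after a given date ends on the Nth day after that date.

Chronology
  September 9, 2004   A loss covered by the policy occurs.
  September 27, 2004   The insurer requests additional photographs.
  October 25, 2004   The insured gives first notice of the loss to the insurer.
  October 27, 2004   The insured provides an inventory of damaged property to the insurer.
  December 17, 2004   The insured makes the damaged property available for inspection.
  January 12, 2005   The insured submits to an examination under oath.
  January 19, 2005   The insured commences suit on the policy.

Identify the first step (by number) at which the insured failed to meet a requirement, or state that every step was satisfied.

(1) due by September 9, 2004 + 43 days = October 22, 2004; October 25, 2004 misses that deadline by 3 days.
Later steps need not be reached.

Step 1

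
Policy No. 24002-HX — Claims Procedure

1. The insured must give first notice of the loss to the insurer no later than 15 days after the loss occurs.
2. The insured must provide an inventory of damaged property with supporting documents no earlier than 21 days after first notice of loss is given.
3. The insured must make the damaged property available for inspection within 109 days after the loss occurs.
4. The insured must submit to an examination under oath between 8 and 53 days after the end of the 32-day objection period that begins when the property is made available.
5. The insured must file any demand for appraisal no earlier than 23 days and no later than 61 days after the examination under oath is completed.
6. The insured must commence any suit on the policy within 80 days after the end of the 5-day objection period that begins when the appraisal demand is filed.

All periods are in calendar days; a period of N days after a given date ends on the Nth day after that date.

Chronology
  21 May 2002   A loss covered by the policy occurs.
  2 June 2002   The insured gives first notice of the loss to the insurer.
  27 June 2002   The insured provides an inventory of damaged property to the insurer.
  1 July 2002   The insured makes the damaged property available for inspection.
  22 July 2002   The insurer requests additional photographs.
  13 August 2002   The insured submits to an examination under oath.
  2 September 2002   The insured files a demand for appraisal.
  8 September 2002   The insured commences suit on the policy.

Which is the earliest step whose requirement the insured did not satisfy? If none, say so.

Step 1 — counting 15 days from 21 May 2002 (when the loss occurs) gives a deadline of 5 June 2002; completed 2 June 2002, before the deadline.
Step 2 — must wait 21 days from 2 June 2002 (when first notice of loss is given), so not before 23 June 2002; 27 June 2002 is on or after that date.
Step 3 — counting 109 days from 21 May 2002 (when the loss occurs) gives a deadline of 7 September 2002; done 1 July 2002 — timely.
Step 4 — 8 and 53 days from 2 August 2002 (end of the 32-day objection period, which began when the property is made available on 1 July 2002) are 10 August 2002 and 24 September 2002 respectively; 13 August 2002 falls inside that range.
Step 5 — 23 and 61 days from 13 August 2002 (when the examination under oath is completed) are 5 September 2002 and 13 October 2002 respectively; done 2 September 2002 — 3 days before the window opened.

Step 5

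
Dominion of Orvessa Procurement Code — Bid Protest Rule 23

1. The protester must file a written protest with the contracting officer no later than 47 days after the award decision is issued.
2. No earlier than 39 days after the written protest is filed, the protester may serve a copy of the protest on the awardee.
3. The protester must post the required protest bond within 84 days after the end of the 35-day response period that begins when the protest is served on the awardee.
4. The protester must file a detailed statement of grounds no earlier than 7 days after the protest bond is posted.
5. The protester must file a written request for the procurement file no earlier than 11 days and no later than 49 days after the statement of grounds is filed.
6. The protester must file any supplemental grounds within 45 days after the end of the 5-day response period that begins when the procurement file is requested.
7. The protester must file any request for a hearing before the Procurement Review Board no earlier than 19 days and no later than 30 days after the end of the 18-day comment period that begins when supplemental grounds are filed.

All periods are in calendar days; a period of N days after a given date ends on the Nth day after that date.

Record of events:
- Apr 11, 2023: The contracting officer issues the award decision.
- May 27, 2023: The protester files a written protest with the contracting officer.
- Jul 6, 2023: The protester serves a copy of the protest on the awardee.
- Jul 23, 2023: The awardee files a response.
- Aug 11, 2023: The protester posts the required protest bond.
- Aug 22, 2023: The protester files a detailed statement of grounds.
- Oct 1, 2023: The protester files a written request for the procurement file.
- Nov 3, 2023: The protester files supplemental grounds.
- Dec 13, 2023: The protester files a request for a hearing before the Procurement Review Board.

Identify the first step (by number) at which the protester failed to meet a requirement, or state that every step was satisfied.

(1) due by Apr 11, 2023 + 47 days = May 28, 2023; May 27, 2023 is within that limit.
(2) permitted from May 27, 2023 + 39 days = Jul 5, 2023 onward; Jul 6, 2023 is on or after that date.
(3) due by Aug 10, 2023 + 84 days = Nov 2, 2023; Aug 11, 2023 is within that limit.
(4) permitted from Aug 11, 2023 + 7 days = Aug 18, 2023 onward; Aug 22, 2023 is on or after that date.
(5) the permitted window runs from Aug 22, 2023 + 11 = Sep 2, 2023 to Aug 22, 2023 + 49 = Oct 10, 2023; done Oct 1, 2023 — within the window.
(6) due by Oct 6, 2023 + 45 days = Nov 20, 2023; completed Nov 3, 2023, before the deadline.
(7) the permitted window runs from Nov 21, 2023 + 19 = Dec 10, 2023 to Nov 21, 2023 + 30 = Dec 21, 2023; done Dec 13, 2023, which is between those dates.

None — every step was satisfied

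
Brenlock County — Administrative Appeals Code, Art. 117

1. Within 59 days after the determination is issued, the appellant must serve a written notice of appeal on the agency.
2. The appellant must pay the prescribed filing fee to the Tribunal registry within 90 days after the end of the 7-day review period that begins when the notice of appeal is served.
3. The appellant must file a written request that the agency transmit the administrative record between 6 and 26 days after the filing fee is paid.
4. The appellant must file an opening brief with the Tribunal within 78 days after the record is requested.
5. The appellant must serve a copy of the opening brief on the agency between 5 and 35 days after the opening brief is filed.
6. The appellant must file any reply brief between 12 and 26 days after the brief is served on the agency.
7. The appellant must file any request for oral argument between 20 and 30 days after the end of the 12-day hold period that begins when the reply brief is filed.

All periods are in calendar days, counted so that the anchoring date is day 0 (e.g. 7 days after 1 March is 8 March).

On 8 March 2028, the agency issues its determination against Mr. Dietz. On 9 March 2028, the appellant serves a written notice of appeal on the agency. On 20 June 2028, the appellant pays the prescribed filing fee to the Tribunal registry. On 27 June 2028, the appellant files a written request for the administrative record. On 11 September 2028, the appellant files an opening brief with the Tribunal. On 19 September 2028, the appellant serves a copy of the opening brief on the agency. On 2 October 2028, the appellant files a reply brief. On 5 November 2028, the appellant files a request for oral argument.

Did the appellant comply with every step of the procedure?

Step 1 — counting 59 days from 8 March 2028 (when the determination is issued) gives a deadline of 6 May 2028; 9 March 2028 is within that limit.
Step 2 — counting 90 days from 16 March 2028 (end of the 7-day review period, which began when the notice of appeal is served on 9 March 2028) gives a deadline of 14 June 2028; 20 June 2028 misses that deadline by 6 days.

No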